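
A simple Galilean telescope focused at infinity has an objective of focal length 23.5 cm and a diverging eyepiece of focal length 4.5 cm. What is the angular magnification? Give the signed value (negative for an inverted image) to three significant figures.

5.22

M = -f_obj/f_eye = -23.5/(-4.5) = 5.222.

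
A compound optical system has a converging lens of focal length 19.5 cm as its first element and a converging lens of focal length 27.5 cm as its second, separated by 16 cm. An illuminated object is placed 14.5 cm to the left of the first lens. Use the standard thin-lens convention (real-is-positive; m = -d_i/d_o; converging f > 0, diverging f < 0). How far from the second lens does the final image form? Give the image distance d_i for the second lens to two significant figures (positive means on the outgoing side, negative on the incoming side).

Applying the thin-lens equation to the first lens, 1/19.5 = 1/14.5 + 1/d_i1, which gives d_i1 = -56.550 cm.
The intermediate image is virtual, 56.550 cm to the left of lens 1, so d_o2 = L - d_i1 = 16 - (-56.550) = 72.550 cm.
Applying the thin-lens equation again with f_2 = 27.5 cm and d_o2 = 72.550 cm gives d_i2 = 44.287 cm.

44 cm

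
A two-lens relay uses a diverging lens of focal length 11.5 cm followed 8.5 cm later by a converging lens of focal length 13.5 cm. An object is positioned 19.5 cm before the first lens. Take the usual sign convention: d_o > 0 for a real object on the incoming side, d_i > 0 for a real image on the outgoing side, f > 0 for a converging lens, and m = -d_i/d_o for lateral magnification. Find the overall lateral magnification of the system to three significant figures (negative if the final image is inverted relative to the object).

Lens 1: 1/d_i1 = 1/f_1 - 1/d_o1 = 1/(-11.5) - 1/19.5 = -0.13824 cm^-1, so d_i1 = -7.234 cm.
m_1 = -(-7.234)/19.5 = 0.3710.
With d_i1 < 0 the first image is virtual and lies on the object side; the object distance for lens 2 is d_o2 = 8.5 - (-7.234) = 15.734 cm.
Lens 2: 1/d_i2 = 1/f_2 - 1/d_o2 = 1/13.5 - 1/(15.734) = 0.01052 cm^-1, so d_i2 = 95.085 cm.
m_2 = -(95.085)/(15.734) = -6.0433.
Total m = m_1 x m_2 = (0.3710)(-6.0433) = -2.2419.

-2.24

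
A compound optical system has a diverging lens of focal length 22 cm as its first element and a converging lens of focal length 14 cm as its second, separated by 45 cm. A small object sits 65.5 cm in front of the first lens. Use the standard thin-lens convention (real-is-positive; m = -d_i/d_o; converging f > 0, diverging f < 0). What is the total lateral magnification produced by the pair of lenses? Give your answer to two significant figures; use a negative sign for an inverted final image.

First lens: d_i1 = 1/(1/(-22) - 1/65.5) = -16.469 cm.
m_1 = -(-16.469)/65.5 = 0.2514.
The intermediate image is virtual, 16.469 cm to the left of lens 1, so d_o2 = L - d_i1 = 45 - (-16.469) = 61.469 cm.
Second lens: d_i2 = 1/(1/14 - 1/(61.469)) = 18.129 cm.
m_2 = -(18.129)/(61.469) = -0.2949.
The system's lateral magnification is m_1 m_2 = (0.2514)(-0.2949) = -0.0742.

-0.074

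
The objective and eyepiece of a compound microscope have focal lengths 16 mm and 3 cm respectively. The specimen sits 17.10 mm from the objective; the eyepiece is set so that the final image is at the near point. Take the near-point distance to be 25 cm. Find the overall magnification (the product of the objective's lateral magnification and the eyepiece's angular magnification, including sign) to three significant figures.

-136

Convert to cm: f_obj = 16 mm = 1.6 cm; d_o = 17.10 mm = 1.71 cm.
Objective: 1/d_i = 1/f_obj - 1/d_o = 1/1.6 - 1/1.71 = 0.04020 cm^-1, so d_i = 24.873 cm.
m_obj = -d_i/d_o = -24.873/1.71 = -14.545.
Eyepiece angular magnification (image at near point): M_eye = 1 + D/f_e = 1 + 25/3 = 9.333.
Overall M = m_obj x M_eye = (-14.545)(9.333) = -135.76.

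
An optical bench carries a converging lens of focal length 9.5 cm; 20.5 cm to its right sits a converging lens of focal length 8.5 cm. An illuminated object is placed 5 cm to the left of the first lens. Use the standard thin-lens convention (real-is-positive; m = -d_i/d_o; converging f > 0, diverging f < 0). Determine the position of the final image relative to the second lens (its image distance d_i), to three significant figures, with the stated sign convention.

Applying the thin-lens equation to the first lens, 1/9.5 = 1/5 + 1/d_i1, which gives d_i1 = -10.556 cm.
With d_i1 < 0 the first image is virtual and lies on the object side; the object distance for lens 2 is d_o2 = 20.5 - (-10.556) = 31.056 cm.
Applying the thin-lens equation again with f_2 = 8.5 cm and d_o2 = 31.056 cm gives d_i2 = 11.703 cm.

11.7 cm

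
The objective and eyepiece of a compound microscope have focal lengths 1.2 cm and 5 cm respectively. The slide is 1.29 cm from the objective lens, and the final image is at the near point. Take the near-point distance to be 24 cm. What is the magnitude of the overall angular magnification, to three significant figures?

77.3

Objective: 1/d_i = 1/f_obj - 1/d_o = 1/1.2 - 1/1.29 = 0.05814 cm^-1, so d_i = 17.200 cm.
m_obj = -d_i/d_o = -17.200/1.29 = -13.333.
Eyepiece angular magnification (image at near point): M_eye = 1 + D/f_e = 1 + 24/5 = 5.800.
Overall M = m_obj x M_eye = (-13.333)(5.800) = -77.33.
|M| = 77.33.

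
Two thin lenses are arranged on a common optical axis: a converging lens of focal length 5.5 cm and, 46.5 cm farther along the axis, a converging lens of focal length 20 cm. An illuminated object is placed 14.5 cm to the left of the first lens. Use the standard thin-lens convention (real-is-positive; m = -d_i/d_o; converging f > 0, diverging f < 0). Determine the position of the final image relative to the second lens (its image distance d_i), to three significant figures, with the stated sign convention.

42.7 cm

Applying the thin-lens equation to the first lens, 1/5.5 = 1/14.5 + 1/d_i1, which gives d_i1 = 8.861 cm.
Object distance for lens 2: d_o2 = 46.5 - 8.861 = 37.639 cm.
Applying the thin-lens equation again with f_2 = 20 cm and d_o2 = 37.639 cm gives d_i2 = 42.677 cm.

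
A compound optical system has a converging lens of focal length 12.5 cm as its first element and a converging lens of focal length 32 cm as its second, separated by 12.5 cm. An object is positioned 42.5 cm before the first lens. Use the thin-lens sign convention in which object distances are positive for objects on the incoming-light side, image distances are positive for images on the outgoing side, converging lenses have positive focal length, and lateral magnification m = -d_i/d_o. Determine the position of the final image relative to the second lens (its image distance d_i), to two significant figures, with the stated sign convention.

4.5 cm

First lens: d_i1 = 1/(1/12.5 - 1/42.5) = 17.708 cm.
This image would form 17.708 cm past lens 1, i.e. 5.208 cm beyond lens 2, so it is a virtual object for lens 2: d_o2 = 12.5 - 17.708 = -5.208 cm.
Second lens: d_i2 = 1/(1/32 - 1/(-5.208)) = 4.479 cm.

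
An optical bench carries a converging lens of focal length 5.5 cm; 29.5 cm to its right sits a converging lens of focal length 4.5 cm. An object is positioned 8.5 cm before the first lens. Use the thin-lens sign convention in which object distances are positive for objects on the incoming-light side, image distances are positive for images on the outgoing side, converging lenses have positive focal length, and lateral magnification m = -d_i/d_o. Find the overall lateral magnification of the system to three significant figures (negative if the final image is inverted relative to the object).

0.876

First lens: d_i1 = 1/(1/5.5 - 1/8.5) = 15.583 cm.
m_1 = -(15.583)/8.5 = -1.8333.
That image sits 13.917 cm in front of the second lens, so d_o2 = 13.917 cm.
Second lens: d_i2 = 1/(1/4.5 - 1/(13.917)) = 6.650 cm.
m_2 = -(6.650)/(13.917) = -0.4779.
The system's lateral magnification is m_1 m_2 = (-1.8333)(-0.4779) = 0.8761.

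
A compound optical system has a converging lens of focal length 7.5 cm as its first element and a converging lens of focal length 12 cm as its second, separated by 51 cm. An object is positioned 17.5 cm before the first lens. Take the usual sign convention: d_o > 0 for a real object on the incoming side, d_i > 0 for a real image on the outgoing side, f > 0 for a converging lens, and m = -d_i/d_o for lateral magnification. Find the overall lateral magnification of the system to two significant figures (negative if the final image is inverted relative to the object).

0.35

First lens: d_i1 = 1/(1/7.5 - 1/17.5) = 13.125 cm.
m_1 = -(13.125)/17.5 = -0.7500.
Object distance for lens 2: d_o2 = 51 - 13.125 = 37.875 cm.
Second lens: d_i2 = 1/(1/12 - 1/(37.875)) = 17.565 cm.
m_2 = -(17.565)/(37.875) = -0.4638.
The system's lateral magnification is m_1 m_2 = (-0.7500)(-0.4638) = 0.3478.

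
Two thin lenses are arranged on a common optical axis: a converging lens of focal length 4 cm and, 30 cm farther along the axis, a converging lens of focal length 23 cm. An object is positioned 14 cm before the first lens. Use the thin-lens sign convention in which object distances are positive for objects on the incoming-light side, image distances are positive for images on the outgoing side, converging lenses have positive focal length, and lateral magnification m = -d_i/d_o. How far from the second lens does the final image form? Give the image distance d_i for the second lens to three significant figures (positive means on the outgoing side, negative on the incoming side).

401 cm

Applying the thin-lens equation to the first lens, 1/4 = 1/14 + 1/d_i1, which gives d_i1 = 5.600 cm.
Object distance for lens 2: d_o2 = 30 - 5.600 = 24.400 cm.
Applying the thin-lens equation again with f_2 = 23 cm and d_o2 = 24.400 cm gives d_i2 = 400.857 cm.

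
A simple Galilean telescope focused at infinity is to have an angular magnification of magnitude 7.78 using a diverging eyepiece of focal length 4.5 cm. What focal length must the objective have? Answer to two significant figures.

|M| = f_obj/|f_eye|, so f_obj = |M| x |f_eye| = 7.78 x 4.5 = 35.010 cm.

35 cm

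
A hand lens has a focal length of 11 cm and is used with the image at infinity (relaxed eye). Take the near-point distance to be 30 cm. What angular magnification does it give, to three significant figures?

2.73

M = D/f = 30/11 = 2.727.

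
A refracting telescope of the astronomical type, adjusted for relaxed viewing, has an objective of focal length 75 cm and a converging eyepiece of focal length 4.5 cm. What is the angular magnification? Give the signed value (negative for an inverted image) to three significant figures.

-16.7

M = -f_obj/f_eye = -75/(4.5) = -16.667.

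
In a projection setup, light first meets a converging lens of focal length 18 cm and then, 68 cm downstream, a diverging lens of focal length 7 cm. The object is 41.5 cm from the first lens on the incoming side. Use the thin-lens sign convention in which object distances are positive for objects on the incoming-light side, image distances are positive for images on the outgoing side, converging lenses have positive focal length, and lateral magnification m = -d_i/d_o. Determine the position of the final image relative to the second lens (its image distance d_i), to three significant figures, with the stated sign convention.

-5.87 cm

Applying the thin-lens equation to the first lens, 1/18 = 1/41.5 + 1/d_i1, which gives d_i1 = 31.787 cm.
The intermediate image is 31.787 cm to the right of lens 1, so d_o2 = L - d_i1 = 68 - 31.787 = 36.213 cm.
Applying the thin-lens equation again with f_2 = -7 cm and d_o2 = 36.213 cm gives d_i2 = -5.866 cm.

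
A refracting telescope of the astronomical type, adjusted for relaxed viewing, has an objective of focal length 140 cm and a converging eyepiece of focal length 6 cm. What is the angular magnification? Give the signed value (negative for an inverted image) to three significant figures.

M = -f_obj/f_eye = -140/(6) = -23.333.

-23.3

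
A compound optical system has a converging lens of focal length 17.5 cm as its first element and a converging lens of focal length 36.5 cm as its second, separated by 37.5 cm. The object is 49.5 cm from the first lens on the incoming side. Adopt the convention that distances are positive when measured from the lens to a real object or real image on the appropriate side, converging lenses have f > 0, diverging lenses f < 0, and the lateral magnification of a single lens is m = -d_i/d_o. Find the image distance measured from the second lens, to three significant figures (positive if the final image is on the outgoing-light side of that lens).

-14.6 cm

Lens 1: 1/d_i1 = 1/f_1 - 1/d_o1 = 1/17.5 - 1/49.5 = 0.03694 cm^-1, so d_i1 = 27.070 cm.
The intermediate image is 27.070 cm to the right of lens 1, so d_o2 = L - d_i1 = 37.5 - 27.070 = 10.430 cm.
Lens 2: 1/d_i2 = 1/f_2 - 1/d_o2 = 1/36.5 - 1/(10.430) = -0.06848 cm^-1, so d_i2 = -14.602 cm.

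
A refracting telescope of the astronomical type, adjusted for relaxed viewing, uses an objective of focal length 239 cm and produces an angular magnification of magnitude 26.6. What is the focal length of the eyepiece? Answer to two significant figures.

|M| = f_obj/f_eye, so f_eye = f_obj/|M| = 239/26.6 = 8.985 cm.

9.0 cm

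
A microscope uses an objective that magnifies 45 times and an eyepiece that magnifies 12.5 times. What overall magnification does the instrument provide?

The overall magnification of a compound microscope is the product of the objective and eyepiece magnifications:
M = M_obj x M_eye = 45 x 12.5 = 562.5.

562.5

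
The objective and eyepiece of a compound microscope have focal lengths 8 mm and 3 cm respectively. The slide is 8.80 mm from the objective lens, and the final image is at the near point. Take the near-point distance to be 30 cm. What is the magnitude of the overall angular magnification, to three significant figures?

110

Convert to cm: f_obj = 8 mm = 0.8 cm; d_o = 8.80 mm = 0.88 cm.
Objective: 1/d_i = 1/f_obj - 1/d_o = 1/0.8 - 1/0.88 = 0.11364 cm^-1, so d_i = 8.800 cm.
m_obj = -d_i/d_o = -8.800/0.88 = -10.000.
Eyepiece angular magnification (image at near point): M_eye = 1 + D/f_e = 1 + 30/3 = 11.000.
Overall M = m_obj x M_eye = (-10.000)(11.000) = -110.00.
|M| = 110.00.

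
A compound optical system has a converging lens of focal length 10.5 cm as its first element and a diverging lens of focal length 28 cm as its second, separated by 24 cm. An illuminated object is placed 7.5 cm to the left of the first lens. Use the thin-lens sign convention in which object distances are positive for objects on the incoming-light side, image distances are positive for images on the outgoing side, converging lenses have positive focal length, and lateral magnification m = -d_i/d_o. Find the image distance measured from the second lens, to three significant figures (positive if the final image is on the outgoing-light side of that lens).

Applying the thin-lens equation to the first lens, 1/10.5 = 1/7.5 + 1/d_i1, which gives d_i1 = -26.250 cm.
The intermediate image is virtual, 26.250 cm to the left of lens 1, so d_o2 = L - d_i1 = 24 - (-26.250) = 50.250 cm.
Applying the thin-lens equation again with f_2 = -28 cm and d_o2 = 50.250 cm gives d_i2 = -17.981 cm.

-18.0 cm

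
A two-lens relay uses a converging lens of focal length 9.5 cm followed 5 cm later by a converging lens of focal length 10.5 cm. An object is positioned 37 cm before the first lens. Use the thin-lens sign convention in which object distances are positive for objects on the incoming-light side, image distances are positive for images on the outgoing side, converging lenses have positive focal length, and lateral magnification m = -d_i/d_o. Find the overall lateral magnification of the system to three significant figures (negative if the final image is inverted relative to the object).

-0.198

Lens 1: 1/d_i1 = 1/f_1 - 1/d_o1 = 1/9.5 - 1/37 = 0.07824 cm^-1, so d_i1 = 12.782 cm.
m_1 = -(12.782)/37 = -0.3455.
Since 12.782 cm > 5 cm, the first image lies past the second lens and serves as a virtual object: d_o2 = L - d_i1 = -7.782 cm.
Lens 2: 1/d_i2 = 1/f_2 - 1/d_o2 = 1/10.5 - 1/(-7.782) = 0.22374 cm^-1, so d_i2 = 4.469 cm.
m_2 = -(4.469)/(-7.782) = 0.5743.
Overall magnification: m = m_1 m_2 = -0.1984.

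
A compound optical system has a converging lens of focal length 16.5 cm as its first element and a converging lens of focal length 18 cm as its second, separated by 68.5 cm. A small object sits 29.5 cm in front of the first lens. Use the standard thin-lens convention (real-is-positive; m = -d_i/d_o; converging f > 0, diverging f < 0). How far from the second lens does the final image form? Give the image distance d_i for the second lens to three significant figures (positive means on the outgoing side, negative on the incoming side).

42.8 cm

Applying the thin-lens equation to the first lens, 1/16.5 = 1/29.5 + 1/d_i1, which gives d_i1 = 37.442 cm.
That image sits 31.058 cm in front of the second lens, so d_o2 = 31.058 cm.
Applying the thin-lens equation again with f_2 = 18 cm and d_o2 = 31.058 cm gives d_i2 = 42.813 cm.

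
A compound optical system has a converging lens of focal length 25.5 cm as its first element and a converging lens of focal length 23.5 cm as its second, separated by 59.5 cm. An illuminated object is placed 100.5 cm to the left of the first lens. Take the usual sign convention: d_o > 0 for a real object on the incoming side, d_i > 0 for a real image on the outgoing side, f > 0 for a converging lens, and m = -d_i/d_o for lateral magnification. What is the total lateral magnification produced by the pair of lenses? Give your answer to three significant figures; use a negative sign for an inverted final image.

Lens 1: 1/d_i1 = 1/f_1 - 1/d_o1 = 1/25.5 - 1/100.5 = 0.02927 cm^-1, so d_i1 = 34.170 cm.
m_1 = -(34.170)/100.5 = -0.3400.
The intermediate image is 34.170 cm to the right of lens 1, so d_o2 = L - d_i1 = 59.5 - 34.170 = 25.330 cm.
Lens 2: 1/d_i2 = 1/f_2 - 1/d_o2 = 1/23.5 - 1/(25.330) = 0.00307 cm^-1, so d_i2 = 325.276 cm.
m_2 = -(325.276)/(25.330) = -12.8415.
The system's lateral magnification is m_1 m_2 = (-0.3400)(-12.8415) = 4.3661.

4.37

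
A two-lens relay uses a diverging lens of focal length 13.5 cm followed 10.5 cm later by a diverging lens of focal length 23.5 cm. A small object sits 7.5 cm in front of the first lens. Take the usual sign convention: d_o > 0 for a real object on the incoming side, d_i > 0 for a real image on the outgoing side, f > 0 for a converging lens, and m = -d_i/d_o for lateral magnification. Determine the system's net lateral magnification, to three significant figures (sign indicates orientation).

0.389

Lens 1: 1/d_i1 = 1/f_1 - 1/d_o1 = 1/(-13.5) - 1/7.5 = -0.20741 cm^-1, so d_i1 = -4.821 cm.
m_1 = -(-4.821)/7.5 = 0.6429.
The intermediate image is virtual, 4.821 cm to the left of lens 1, so d_o2 = L - d_i1 = 10.5 - (-4.821) = 15.321 cm.
Lens 2: 1/d_i2 = 1/f_2 - 1/d_o2 = 1/(-23.5) - 1/(15.321) = -0.10782 cm^-1, so d_i2 = -9.275 cm.
m_2 = -(-9.275)/(15.321) = 0.6053.
The system's lateral magnification is m_1 m_2 = (0.6429)(0.6053) = 0.3891.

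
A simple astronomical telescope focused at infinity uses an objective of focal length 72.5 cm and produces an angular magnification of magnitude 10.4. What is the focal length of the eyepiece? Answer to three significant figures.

6.97 cm

|M| = f_obj/f_eye, so f_eye = f_obj/|M| = 72.5/10.4 = 6.971 cm.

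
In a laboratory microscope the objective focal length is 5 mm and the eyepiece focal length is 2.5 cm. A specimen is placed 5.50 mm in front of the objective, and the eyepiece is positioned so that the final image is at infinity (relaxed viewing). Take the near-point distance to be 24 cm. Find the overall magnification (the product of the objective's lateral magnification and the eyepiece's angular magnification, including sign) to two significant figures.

Convert to cm: f_obj = 5 mm = 0.5 cm; d_o = 5.50 mm = 0.55 cm.
Objective: 1/d_i = 1/f_obj - 1/d_o = 1/0.5 - 1/0.55 = 0.18182 cm^-1, so d_i = 5.500 cm.
m_obj = -d_i/d_o = -5.500/0.55 = -10.000.
Eyepiece angular magnification (image at infinity): M_eye = D/f_e = 24/2.5 = 9.600.
Overall M = m_obj x M_eye = (-10.000)(9.600) = -96.00.

-96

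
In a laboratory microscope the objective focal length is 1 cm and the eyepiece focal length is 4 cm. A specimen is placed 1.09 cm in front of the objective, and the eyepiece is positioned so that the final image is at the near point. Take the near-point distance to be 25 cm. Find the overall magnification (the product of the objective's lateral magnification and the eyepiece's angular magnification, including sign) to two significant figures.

Objective: 1/d_i = 1/f_obj - 1/d_o = 1/1 - 1/1.09 = 0.08257 cm^-1, so d_i = 12.111 cm.
m_obj = -d_i/d_o = -12.111/1.09 = -11.111.
Eyepiece angular magnification (image at near point): M_eye = 1 + D/f_e = 1 + 25/4 = 7.250.
Overall M = m_obj x M_eye = (-11.111)(7.250) = -80.56.

-81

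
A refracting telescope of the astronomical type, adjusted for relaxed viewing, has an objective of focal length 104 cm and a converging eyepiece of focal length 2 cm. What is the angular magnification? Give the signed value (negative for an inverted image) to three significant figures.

-52.0

M = -f_obj/f_eye = -104/(2) = -52.000.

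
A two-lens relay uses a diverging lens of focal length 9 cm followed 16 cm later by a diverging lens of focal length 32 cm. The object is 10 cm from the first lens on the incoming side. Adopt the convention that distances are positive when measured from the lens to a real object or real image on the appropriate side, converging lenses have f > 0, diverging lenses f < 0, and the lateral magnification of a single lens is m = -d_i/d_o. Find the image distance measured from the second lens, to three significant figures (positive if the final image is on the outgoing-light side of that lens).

-12.6 cm

Applying the thin-lens equation to the first lens, 1/(-9) = 1/10 + 1/d_i1, which gives d_i1 = -4.737 cm.
The intermediate image is virtual, 4.737 cm to the left of lens 1, so d_o2 = L - d_i1 = 16 - (-4.737) = 20.737 cm.
Applying the thin-lens equation again with f_2 = -32 cm and d_o2 = 20.737 cm gives d_i2 = -12.583 cm.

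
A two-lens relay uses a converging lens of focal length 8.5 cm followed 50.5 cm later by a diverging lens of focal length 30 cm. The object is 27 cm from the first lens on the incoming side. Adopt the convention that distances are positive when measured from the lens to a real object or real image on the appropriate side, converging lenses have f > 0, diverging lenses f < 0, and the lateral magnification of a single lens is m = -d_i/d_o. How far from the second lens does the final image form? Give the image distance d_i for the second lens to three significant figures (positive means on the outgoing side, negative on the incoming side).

-16.8 cm

Lens 1: 1/d_i1 = 1/f_1 - 1/d_o1 = 1/8.5 - 1/27 = 0.08061 cm^-1, so d_i1 = 12.405 cm.
Object distance for lens 2: d_o2 = 50.5 - 12.405 = 38.095 cm.
Lens 2: 1/d_i2 = 1/f_2 - 1/d_o2 = 1/(-30) - 1/(38.095) = -0.05958 cm^-1, so d_i2 = -16.783 cm.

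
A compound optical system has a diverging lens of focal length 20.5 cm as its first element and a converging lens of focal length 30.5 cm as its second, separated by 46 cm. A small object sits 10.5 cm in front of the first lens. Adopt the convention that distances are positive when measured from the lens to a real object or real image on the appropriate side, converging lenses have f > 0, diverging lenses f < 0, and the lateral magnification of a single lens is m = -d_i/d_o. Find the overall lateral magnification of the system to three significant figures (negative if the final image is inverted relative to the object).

-0.899

Lens 1: 1/d_i1 = 1/f_1 - 1/d_o1 = 1/(-20.5) - 1/10.5 = -0.14402 cm^-1, so d_i1 = -6.944 cm.
m_1 = -(-6.944)/10.5 = 0.6613.
With d_i1 < 0 the first image is virtual and lies on the object side; the object distance for lens 2 is d_o2 = 46 - (-6.944) = 52.944 cm.
Lens 2: 1/d_i2 = 1/f_2 - 1/d_o2 = 1/30.5 - 1/(52.944) = 0.01390 cm^-1, so d_i2 = 71.948 cm.
m_2 = -(71.948)/(52.944) = -1.3590.
Overall magnification: m = m_1 m_2 = -0.8987.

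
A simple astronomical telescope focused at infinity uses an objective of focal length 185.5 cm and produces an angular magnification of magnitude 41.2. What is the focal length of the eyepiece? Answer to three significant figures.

4.50 cm

|M| = f_obj/f_eye, so f_eye = f_obj/|M| = 185.5/41.2 = 4.502 cm.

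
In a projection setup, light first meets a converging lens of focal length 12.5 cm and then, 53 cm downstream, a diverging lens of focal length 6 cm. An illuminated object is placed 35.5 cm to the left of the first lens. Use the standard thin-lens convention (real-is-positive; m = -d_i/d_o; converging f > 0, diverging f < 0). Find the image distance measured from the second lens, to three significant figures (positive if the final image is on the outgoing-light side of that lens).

-5.09 cm

First lens: d_i1 = 1/(1/12.5 - 1/35.5) = 19.293 cm.
That image sits 33.707 cm in front of the second lens, so d_o2 = 33.707 cm.
Second lens: d_i2 = 1/(1/(-6) - 1/(33.707)) = -5.093 cm.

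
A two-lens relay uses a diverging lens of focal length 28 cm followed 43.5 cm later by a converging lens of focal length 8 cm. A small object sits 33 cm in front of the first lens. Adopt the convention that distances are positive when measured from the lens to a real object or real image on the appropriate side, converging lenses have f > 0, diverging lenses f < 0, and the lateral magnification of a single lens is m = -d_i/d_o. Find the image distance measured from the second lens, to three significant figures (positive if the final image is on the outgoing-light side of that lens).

Lens 1: 1/d_i1 = 1/f_1 - 1/d_o1 = 1/(-28) - 1/33 = -0.06602 cm^-1, so d_i1 = -15.148 cm.
With d_i1 < 0 the first image is virtual and lies on the object side; the object distance for lens 2 is d_o2 = 43.5 - (-15.148) = 58.648 cm.
Lens 2: 1/d_i2 = 1/f_2 - 1/d_o2 = 1/8 - 1/(58.648) = 0.10795 cm^-1, so d_i2 = 9.264 cm.

9.26 cm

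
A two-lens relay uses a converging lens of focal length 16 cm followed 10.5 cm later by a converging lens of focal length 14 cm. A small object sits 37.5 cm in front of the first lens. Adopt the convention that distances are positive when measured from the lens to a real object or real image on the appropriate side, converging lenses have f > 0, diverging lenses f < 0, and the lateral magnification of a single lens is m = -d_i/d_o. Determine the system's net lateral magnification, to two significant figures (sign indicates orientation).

First lens: d_i1 = 1/(1/16 - 1/37.5) = 27.907 cm.
m_1 = -(27.907)/37.5 = -0.7442.
This image would form 27.907 cm past lens 1, i.e. 17.407 cm beyond lens 2, so it is a virtual object for lens 2: d_o2 = 10.5 - 27.907 = -17.407 cm.
Second lens: d_i2 = 1/(1/14 - 1/(-17.407)) = 7.759 cm.
m_2 = -(7.759)/(-17.407) = 0.4458.
Overall magnification: m = m_1 m_2 = -0.3317.

-0.33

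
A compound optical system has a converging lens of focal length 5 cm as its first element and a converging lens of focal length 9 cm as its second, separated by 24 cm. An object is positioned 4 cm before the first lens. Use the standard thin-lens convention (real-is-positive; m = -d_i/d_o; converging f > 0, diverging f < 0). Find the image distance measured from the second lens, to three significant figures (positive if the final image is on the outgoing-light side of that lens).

Lens 1: 1/d_i1 = 1/f_1 - 1/d_o1 = 1/5 - 1/4 = -0.05000 cm^-1, so d_i1 = -20.000 cm.
With d_i1 < 0 the first image is virtual and lies on the object side; the object distance for lens 2 is d_o2 = 24 - (-20.000) = 44.000 cm.
Lens 2: 1/d_i2 = 1/f_2 - 1/d_o2 = 1/9 - 1/(44.000) = 0.08838 cm^-1, so d_i2 = 11.314 cm.

11.3 cm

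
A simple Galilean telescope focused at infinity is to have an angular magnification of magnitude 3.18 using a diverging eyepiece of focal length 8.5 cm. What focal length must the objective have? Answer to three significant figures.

27.0 cm

|M| = f_obj/|f_eye|, so f_obj = |M| x |f_eye| = 3.18 x 8.5 = 27.030 cm.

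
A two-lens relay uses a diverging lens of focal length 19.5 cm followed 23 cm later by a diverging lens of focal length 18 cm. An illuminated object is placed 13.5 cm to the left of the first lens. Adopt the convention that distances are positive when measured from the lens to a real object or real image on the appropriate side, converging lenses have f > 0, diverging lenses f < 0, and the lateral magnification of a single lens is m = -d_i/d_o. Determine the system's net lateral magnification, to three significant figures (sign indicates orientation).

0.217

Applying the thin-lens equation to the first lens, 1/(-19.5) = 1/13.5 + 1/d_i1, which gives d_i1 = -7.977 cm.
Its lateral magnification is m_1 = -d_i1/d_o1 = -(-7.977)/13.5 = 0.5909.
With d_i1 < 0 the first image is virtual and lies on the object side; the object distance for lens 2 is d_o2 = 23 - (-7.977) = 30.977 cm.
Applying the thin-lens equation again with f_2 = -18 cm and d_o2 = 30.977 cm gives d_i2 = -11.385 cm.
m_2 = -(-11.385)/(30.977) = 0.3675.
The system's lateral magnification is m_1 m_2 = (0.5909)(0.3675) = 0.2172.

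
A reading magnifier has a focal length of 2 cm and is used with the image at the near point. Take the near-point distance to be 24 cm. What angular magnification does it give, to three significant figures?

13.0

M = 1 + D/f = 1 + 24/2 = 13.000.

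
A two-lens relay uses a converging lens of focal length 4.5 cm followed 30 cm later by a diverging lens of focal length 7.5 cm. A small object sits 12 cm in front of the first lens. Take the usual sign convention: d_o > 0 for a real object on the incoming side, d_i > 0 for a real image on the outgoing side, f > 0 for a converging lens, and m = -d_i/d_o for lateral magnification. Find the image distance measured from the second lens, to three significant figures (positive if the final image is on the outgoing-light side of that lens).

-5.64 cm

Lens 1: 1/d_i1 = 1/f_1 - 1/d_o1 = 1/4.5 - 1/12 = 0.13889 cm^-1, so d_i1 = 7.200 cm.
Object distance for lens 2: d_o2 = 30 - 7.200 = 22.800 cm.
Lens 2: 1/d_i2 = 1/f_2 - 1/d_o2 = 1/(-7.5) - 1/(22.800) = -0.17719 cm^-1, so d_i2 = -5.644 cm.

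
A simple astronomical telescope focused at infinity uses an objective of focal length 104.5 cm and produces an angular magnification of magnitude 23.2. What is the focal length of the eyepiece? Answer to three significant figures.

|M| = f_obj/f_eye, so f_eye = f_obj/|M| = 104.5/23.2 = 4.504 cm.

4.50 cm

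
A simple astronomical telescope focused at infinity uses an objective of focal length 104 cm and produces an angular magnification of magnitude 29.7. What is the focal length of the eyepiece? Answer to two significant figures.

|M| = f_obj/f_eye, so f_eye = f_obj/|M| = 104/29.7 = 3.502 cm.

3.5 cm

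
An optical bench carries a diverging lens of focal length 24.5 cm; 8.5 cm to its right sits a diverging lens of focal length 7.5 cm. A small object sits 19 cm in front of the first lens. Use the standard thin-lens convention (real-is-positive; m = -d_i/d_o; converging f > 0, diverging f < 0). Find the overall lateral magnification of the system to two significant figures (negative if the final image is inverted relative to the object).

Applying the thin-lens equation to the first lens, 1/(-24.5) = 1/19 + 1/d_i1, which gives d_i1 = -10.701 cm.
Its lateral magnification is m_1 = -d_i1/d_o1 = -(-10.701)/19 = 0.5632.
The intermediate image is virtual, 10.701 cm to the left of lens 1, so d_o2 = L - d_i1 = 8.5 - (-10.701) = 19.201 cm.
Applying the thin-lens equation again with f_2 = -7.5 cm and d_o2 = 19.201 cm gives d_i2 = -5.393 cm.
m_2 = -(-5.393)/(19.201) = 0.2809.
Total m = m_1 x m_2 = (0.5632)(0.2809) = 0.1582.

0.16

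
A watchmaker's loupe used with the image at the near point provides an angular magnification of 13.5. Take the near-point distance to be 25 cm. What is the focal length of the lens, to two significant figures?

For the image at the near point, M = 1 + D/f.
f = D/(M - 1) = 25/(13.5 - 1) = 2.000 cm.

2.0 cm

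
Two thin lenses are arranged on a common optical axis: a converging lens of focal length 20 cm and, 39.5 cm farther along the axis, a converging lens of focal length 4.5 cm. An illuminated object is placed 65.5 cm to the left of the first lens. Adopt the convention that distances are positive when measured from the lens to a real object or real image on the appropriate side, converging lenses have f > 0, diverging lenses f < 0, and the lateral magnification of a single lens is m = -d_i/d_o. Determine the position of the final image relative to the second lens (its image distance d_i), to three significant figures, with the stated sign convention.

7.76 cm

Applying the thin-lens equation to the first lens, 1/20 = 1/65.5 + 1/d_i1, which gives d_i1 = 28.791 cm.
The intermediate image is 28.791 cm to the right of lens 1, so d_o2 = L - d_i1 = 39.5 - 28.791 = 10.709 cm.
Applying the thin-lens equation again with f_2 = 4.5 cm and d_o2 = 10.709 cm gives d_i2 = 7.762 cm.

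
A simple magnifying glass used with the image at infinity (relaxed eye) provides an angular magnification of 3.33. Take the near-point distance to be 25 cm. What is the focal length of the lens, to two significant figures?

For the image at infinity, M = D/f.
f = D/M = 25/3.33 = 7.508 cm.

7.5 cm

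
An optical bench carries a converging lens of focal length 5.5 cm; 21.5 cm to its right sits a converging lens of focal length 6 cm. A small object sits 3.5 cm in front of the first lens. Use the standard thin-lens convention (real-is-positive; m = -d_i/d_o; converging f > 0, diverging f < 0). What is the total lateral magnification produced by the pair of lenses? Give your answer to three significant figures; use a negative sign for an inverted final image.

Applying the thin-lens equation to the first lens, 1/5.5 = 1/3.5 + 1/d_i1, which gives d_i1 = -9.625 cm.
Its lateral magnification is m_1 = -d_i1/d_o1 = -(-9.625)/3.5 = 2.7500.
The intermediate image is virtual, 9.625 cm to the left of lens 1, so d_o2 = L - d_i1 = 21.5 - (-9.625) = 31.125 cm.
Applying the thin-lens equation again with f_2 = 6 cm and d_o2 = 31.125 cm gives d_i2 = 7.433 cm.
m_2 = -(7.433)/(31.125) = -0.2388.
Overall magnification: m = m_1 m_2 = -0.6567.

-0.657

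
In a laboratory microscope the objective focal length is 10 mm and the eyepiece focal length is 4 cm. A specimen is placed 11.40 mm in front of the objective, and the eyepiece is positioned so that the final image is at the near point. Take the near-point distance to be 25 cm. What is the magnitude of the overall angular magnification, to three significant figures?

Convert to cm: f_obj = 10 mm = 1 cm; d_o = 11.40 mm = 1.14 cm.
Objective: 1/d_i = 1/f_obj - 1/d_o = 1/1 - 1/1.14 = 0.12281 cm^-1, so d_i = 8.143 cm.
m_obj = -d_i/d_o = -8.143/1.14 = -7.143.
Eyepiece angular magnification (image at near point): M_eye = 1 + D/f_e = 1 + 25/4 = 7.250.
Overall M = m_obj x M_eye = (-7.143)(7.250) = -51.79.
|M| = 51.79.

51.8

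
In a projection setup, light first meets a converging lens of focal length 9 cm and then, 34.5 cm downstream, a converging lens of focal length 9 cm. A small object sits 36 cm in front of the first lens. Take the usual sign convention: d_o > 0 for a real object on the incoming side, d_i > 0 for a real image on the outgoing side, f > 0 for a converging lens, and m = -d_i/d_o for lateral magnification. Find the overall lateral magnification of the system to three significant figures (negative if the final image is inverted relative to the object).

First lens: d_i1 = 1/(1/9 - 1/36) = 12.000 cm.
m_1 = -(12.000)/36 = -0.3333.
That image sits 22.500 cm in front of the second lens, so d_o2 = 22.500 cm.
Second lens: d_i2 = 1/(1/9 - 1/(22.500)) = 15.000 cm.
m_2 = -(15.000)/(22.500) = -0.6667.
The system's lateral magnification is m_1 m_2 = (-0.3333)(-0.6667) = 0.2222.

0.222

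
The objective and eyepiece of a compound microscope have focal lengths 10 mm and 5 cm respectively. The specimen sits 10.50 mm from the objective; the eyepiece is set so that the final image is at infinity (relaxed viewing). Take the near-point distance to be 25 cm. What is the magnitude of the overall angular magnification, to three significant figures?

100

Convert to cm: f_obj = 10 mm = 1 cm; d_o = 10.50 mm = 1.05 cm.
Objective: 1/d_i = 1/f_obj - 1/d_o = 1/1 - 1/1.05 = 0.04762 cm^-1, so d_i = 21.000 cm.
m_obj = -d_i/d_o = -21.000/1.05 = -20.000.
Eyepiece angular magnification (image at infinity): M_eye = D/f_e = 25/5 = 5.000.
Overall M = m_obj x M_eye = (-20.000)(5.000) = -100.00.
|M| = 100.00.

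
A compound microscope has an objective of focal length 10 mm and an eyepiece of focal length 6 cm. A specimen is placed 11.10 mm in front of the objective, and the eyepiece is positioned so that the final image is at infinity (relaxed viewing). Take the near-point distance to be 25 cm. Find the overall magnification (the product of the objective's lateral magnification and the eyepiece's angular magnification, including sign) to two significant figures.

-38

Convert to cm: f_obj = 10 mm = 1 cm; d_o = 11.10 mm = 1.11 cm.
Objective: 1/d_i = 1/f_obj - 1/d_o = 1/1 - 1/1.11 = 0.09910 cm^-1, so d_i = 10.091 cm.
m_obj = -d_i/d_o = -10.091/1.11 = -9.091.
Eyepiece angular magnification (image at infinity): M_eye = D/f_e = 25/6 = 4.167.
Overall M = m_obj x M_eye = (-9.091)(4.167) = -37.88.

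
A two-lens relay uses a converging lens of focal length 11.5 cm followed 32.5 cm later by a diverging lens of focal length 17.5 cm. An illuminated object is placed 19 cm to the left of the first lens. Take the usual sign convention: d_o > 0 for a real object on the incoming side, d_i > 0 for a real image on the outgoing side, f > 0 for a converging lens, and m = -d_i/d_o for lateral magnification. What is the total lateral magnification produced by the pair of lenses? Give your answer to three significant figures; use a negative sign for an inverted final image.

-1.29

Lens 1: 1/d_i1 = 1/f_1 - 1/d_o1 = 1/11.5 - 1/19 = 0.03432 cm^-1, so d_i1 = 29.133 cm.
m_1 = -(29.133)/19 = -1.5333.
Object distance for lens 2: d_o2 = 32.5 - 29.133 = 3.367 cm.
Lens 2: 1/d_i2 = 1/f_2 - 1/d_o2 = 1/(-17.5) - 1/(3.367) = -0.35417 cm^-1, so d_i2 = -2.823 cm.
m_2 = -(-2.823)/(3.367) = 0.8387.
The system's lateral magnification is m_1 m_2 = (-1.5333)(0.8387) = -1.2859.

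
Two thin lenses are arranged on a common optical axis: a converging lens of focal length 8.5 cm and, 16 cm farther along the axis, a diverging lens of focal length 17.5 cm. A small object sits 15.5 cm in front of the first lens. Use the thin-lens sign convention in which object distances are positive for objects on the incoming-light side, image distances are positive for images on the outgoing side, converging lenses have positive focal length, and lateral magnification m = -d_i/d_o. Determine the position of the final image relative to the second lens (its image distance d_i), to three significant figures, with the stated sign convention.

3.36 cm

Lens 1: 1/d_i1 = 1/f_1 - 1/d_o1 = 1/8.5 - 1/15.5 = 0.05313 cm^-1, so d_i1 = 18.821 cm.
Since 18.821 cm > 16 cm, the first image lies past the second lens and serves as a virtual object: d_o2 = L - d_i1 = -2.821 cm.
Lens 2: 1/d_i2 = 1/f_2 - 1/d_o2 = 1/(-17.5) - 1/(-2.821) = 0.29729 cm^-1, so d_i2 = 3.364 cm.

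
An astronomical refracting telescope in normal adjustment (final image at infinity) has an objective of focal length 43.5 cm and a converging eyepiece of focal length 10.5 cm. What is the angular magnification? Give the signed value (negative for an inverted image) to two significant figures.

-4.1

M = -f_obj/f_eye = -43.5/(10.5) = -4.143.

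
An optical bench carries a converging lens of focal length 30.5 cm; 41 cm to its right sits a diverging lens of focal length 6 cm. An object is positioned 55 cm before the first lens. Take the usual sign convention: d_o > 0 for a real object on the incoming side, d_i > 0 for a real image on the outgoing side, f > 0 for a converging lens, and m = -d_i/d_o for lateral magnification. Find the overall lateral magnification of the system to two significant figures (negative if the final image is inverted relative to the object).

Lens 1: 1/d_i1 = 1/f_1 - 1/d_o1 = 1/30.5 - 1/55 = 0.01461 cm^-1, so d_i1 = 68.469 cm.
m_1 = -(68.469)/55 = -1.2449.
This image would form 68.469 cm past lens 1, i.e. 27.469 cm beyond lens 2, so it is a virtual object for lens 2: d_o2 = 41 - 68.469 = -27.469 cm.
Lens 2: 1/d_i2 = 1/f_2 - 1/d_o2 = 1/(-6) - 1/(-27.469) = -0.13026 cm^-1, so d_i2 = -7.677 cm.
m_2 = -(-7.677)/(-27.469) = -0.2795.
Overall magnification: m = m_1 m_2 = 0.3479.

0.35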